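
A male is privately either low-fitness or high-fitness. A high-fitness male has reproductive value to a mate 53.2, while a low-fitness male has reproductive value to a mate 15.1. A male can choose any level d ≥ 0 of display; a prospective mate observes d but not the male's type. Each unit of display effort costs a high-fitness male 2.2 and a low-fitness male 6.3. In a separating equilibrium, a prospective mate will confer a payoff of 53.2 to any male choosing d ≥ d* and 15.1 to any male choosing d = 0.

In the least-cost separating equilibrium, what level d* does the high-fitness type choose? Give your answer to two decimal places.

6.05

A low-fitness male choosing d = 0 receives 15.1.
Imitating at d* instead would pay 53.2 at cost 6.3·d*, netting 53.2 − 6.3·d*.
Indifference: 15.1 = 53.2 − 6.3·d*, so d* = (53.2 − 15.1) / 6.3 ≈ 6.05.
This is the low-fitness type's binding incentive-compatibility constraint; any d ≥ 6.05 sustains separation on that side.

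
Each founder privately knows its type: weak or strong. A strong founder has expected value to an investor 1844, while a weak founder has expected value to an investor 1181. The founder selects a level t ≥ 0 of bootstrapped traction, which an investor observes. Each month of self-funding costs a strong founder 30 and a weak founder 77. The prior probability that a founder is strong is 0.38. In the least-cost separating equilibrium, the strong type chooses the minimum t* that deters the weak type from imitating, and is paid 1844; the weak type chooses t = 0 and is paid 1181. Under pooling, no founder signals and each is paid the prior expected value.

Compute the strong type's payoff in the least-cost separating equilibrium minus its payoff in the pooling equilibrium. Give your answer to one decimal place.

152.7

Least-cost separating signal: t* solves 1181 = 1844 − 77·t*, so t* = (1844 − 1181)/77 ≈ 8.6104.
Strong type's separating payoff: 1844 − 30 × t* = 1844 − 30 × (1844 − 1181)/77 = 1844 − 19890/77 ≈ 1585.688.
Pooling payoff: 0.38 × 1844 + 0.62 × 1181 = 1432.94.
Difference: 1585.688 − 1432.94 = 152.748, i.e. 152.7 to one decimal place.
The strong type prefers to separate.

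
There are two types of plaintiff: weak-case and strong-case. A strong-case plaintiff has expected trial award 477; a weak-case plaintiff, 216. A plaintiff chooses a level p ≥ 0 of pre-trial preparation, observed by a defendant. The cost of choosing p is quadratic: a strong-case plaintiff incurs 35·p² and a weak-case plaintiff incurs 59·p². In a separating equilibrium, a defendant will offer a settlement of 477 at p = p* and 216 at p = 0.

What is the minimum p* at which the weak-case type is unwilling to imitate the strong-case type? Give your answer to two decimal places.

2.10

The weak-case type at p = 0 receives 216; imitating at p* yields 477 − 59·p*².
Indifference: 216 = 477 − 59·p*², so p*² = (477 − 216) / 59 ≈ 4.4237.
p* = √4.4237 ≈ 2.10.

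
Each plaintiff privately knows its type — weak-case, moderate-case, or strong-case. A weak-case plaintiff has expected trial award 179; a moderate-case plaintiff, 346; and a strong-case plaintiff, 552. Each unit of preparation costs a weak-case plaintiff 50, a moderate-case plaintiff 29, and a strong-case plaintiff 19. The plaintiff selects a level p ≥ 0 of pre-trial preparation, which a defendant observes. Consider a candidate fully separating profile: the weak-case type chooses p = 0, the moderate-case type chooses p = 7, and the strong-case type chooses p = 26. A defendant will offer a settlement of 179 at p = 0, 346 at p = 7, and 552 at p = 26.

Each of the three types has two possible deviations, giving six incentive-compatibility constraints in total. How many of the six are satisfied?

3

Strong-case (own payoff 552 − 19×26 = 58): to p=0 gives 179 → profitable ✗; to p=7 gives 346 − 19×7 = 213 → profitable ✗.
Moderate-case (own payoff 346 − 29×7 = 143): to p=0 gives 179 → profitable ✗; to p=26 gives 552 − 29×26 = -202 → no gain ✓.
Weak-case (own payoff 179): to p=7 gives 346 − 50×7 = -4 → no gain ✓; to p=26 gives 552 − 50×26 = -748 → no gain ✓.
3 of the 6 constraints hold; not an equilibrium.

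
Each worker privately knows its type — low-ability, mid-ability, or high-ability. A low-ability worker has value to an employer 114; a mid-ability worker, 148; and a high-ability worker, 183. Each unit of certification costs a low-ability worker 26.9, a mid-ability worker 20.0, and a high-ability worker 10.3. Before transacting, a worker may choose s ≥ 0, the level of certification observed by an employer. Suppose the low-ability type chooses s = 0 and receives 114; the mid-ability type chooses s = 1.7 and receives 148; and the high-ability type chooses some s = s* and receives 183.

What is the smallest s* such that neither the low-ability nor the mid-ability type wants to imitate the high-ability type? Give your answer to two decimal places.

3.45

Low-ability type (on-path payoff 114) won't mimic when 114 ≥ 183 − 26.9·s*, i.e. s* ≥ 2.57.
Mid-ability type (on-path payoff 148 − 20.0×1.7 = 114) won't mimic when 114 ≥ 183 − 20.0·s*, i.e. s* ≥ 3.45.
Both must hold, so s* = max(2.57, 3.45) = 3.45. The mid-ability type's constraint binds.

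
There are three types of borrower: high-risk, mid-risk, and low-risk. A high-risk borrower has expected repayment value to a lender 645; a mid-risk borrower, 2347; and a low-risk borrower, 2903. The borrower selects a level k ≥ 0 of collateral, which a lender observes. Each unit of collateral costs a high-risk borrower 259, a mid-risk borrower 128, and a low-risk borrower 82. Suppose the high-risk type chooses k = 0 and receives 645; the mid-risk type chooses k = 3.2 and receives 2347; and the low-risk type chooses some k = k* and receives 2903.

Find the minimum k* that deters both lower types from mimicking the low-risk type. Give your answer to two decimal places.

High-risk type (on-path payoff 645) won't mimic when 645 ≥ 2903 − 259·k*, i.e. k* ≥ 8.72.
Mid-risk type (on-path payoff 2347 − 128×3.2 = 1937.4) won't mimic when 1937.4 ≥ 2903 − 128·k*, i.e. k* ≥ 7.54.
Both must hold, so k* = max(8.72, 7.54) = 8.72. The high-risk type's constraint binds.

8.72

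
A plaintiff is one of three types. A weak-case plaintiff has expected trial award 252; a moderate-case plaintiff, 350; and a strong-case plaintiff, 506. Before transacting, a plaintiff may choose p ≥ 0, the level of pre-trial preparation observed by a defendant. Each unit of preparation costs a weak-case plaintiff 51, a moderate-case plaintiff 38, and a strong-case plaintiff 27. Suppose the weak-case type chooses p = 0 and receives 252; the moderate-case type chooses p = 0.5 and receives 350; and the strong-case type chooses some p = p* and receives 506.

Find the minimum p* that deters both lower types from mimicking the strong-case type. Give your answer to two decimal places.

Weak-case type (on-path payoff 252) won't mimic when 252 ≥ 506 − 51·p*, i.e. p* ≥ 4.98.
Moderate-case type (on-path payoff 350 − 38×0.5 = 331) won't mimic when 331 ≥ 506 − 38·p*, i.e. p* ≥ 4.61.
Both must hold, so p* = max(4.98, 4.61) = 4.98. The weak-case type's constraint binds.

4.98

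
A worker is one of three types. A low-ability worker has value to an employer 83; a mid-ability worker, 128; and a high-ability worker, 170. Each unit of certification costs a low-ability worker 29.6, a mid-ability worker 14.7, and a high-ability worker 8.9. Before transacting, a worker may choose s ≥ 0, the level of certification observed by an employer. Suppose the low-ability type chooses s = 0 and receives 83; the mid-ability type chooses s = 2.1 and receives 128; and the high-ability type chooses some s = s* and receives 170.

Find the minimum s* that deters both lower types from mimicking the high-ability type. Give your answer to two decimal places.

Low-ability type (on-path payoff 83) won't mimic when 83 ≥ 170 − 29.6·s*, i.e. s* ≥ 2.94.
Mid-ability type (on-path payoff 128 − 14.7×2.1 = 97.13) won't mimic when 97.13 ≥ 170 − 14.7·s*, i.e. s* ≥ 4.96.
Both must hold, so s* = max(2.94, 4.96) = 4.96. The mid-ability type's constraint binds.

4.96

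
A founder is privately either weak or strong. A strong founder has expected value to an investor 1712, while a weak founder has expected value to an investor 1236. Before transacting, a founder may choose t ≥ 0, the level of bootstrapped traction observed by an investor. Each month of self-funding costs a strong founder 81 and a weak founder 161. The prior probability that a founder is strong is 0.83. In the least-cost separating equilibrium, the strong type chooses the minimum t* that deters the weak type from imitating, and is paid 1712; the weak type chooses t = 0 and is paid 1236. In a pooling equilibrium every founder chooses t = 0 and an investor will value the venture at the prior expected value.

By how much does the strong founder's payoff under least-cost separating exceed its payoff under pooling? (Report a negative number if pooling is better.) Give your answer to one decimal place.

-158.6

Least-cost separating signal: t* solves 1236 = 1712 − 161·t*, so t* = (1712 − 1236)/161 ≈ 2.9565.
Strong type's separating payoff: 1712 − 81 × t* = 1712 − 81 × (1712 − 1236)/161 = 1712 − 38556/161 ≈ 1472.522.
Pooling payoff: 0.83 × 1712 + 0.17 × 1236 = 1631.08.
Difference: 1472.522 − 1631.08 = -158.558, i.e. -158.6 to one decimal place.
The strong type would prefer the pooling outcome.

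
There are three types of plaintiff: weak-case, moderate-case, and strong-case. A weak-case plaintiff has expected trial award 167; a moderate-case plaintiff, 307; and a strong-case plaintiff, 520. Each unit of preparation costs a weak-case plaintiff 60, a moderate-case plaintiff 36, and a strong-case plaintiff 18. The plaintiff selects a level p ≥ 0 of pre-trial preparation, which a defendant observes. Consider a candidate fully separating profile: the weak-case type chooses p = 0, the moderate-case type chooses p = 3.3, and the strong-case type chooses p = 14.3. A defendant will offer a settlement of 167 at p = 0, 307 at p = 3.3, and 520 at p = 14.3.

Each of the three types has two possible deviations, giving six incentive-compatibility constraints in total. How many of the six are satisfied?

6

Strong-case (own payoff 520 − 18×14.3 = 262.6): to p=0 gives 167 → no gain ✓; to p=3.3 gives 307 − 18×3.3 = 247.6 → no gain ✓.
Weak-case (own payoff 167): to p=3.3 gives 307 − 60×3.3 = 109 → no gain ✓; to p=14.3 gives 520 − 60×14.3 = -338 → no gain ✓.
Moderate-case (own payoff 307 − 36×3.3 = 188.2): to p=0 gives 167 → no gain ✓; to p=14.3 gives 520 − 36×14.3 = 5.2 → no gain ✓.
6 of the 6 constraints hold; this profile is a separating equilibrium.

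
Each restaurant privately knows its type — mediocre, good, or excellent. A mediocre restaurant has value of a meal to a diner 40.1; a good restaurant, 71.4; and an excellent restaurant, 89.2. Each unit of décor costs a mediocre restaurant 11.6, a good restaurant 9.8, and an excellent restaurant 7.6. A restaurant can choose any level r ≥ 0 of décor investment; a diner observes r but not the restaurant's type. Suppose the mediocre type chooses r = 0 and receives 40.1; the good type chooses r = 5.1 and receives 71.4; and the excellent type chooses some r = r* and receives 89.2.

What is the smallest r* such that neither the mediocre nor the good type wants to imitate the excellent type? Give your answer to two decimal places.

6.92

Mediocre type (on-path payoff 40.1) won't mimic when 40.1 ≥ 89.2 − 11.6·r*, i.e. r* ≥ 4.23.
Good type (on-path payoff 71.4 − 9.8×5.1 = 21.42) won't mimic when 21.42 ≥ 89.2 − 9.8·r*, i.e. r* ≥ 6.92.
Both must hold, so r* = max(4.23, 6.92) = 6.92. The good type's constraint binds.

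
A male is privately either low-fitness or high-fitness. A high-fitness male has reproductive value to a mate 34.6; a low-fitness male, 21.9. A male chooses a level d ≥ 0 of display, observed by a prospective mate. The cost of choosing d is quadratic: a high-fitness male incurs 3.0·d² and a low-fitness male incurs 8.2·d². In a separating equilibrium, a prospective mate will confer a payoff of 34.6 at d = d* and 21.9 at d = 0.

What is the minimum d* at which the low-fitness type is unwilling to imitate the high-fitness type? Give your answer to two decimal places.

The low-fitness type at d = 0 receives 21.9; imitating at d* yields 34.6 − 8.2·d*².
Indifference: 21.9 = 34.6 − 8.2·d*², so d*² = (34.6 − 21.9) / 8.2 ≈ 1.5488.
d* = √1.5488 ≈ 1.24.

1.24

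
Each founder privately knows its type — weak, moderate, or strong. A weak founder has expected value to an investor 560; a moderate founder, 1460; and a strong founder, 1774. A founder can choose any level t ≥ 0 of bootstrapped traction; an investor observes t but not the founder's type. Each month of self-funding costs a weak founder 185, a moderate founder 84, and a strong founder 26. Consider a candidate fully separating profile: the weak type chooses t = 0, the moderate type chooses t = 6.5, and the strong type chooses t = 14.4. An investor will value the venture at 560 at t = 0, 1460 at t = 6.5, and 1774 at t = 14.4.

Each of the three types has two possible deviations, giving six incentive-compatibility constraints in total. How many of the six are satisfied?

Weak (own payoff 560): to t=6.5 gives 1460 − 185×6.5 = 257.5 → no gain ✓; to t=14.4 gives 1774 − 185×14.4 = -890 → no gain ✓.
Moderate (own payoff 1460 − 84×6.5 = 914): to t=0 gives 560 → no gain ✓; to t=14.4 gives 1774 − 84×14.4 = 564.4 → no gain ✓.
Strong (own payoff 1774 − 26×14.4 = 1399.6): to t=0 gives 560 → no gain ✓; to t=6.5 gives 1460 − 26×6.5 = 1291 → no gain ✓.
6 of the 6 constraints hold; this profile is a separating equilibrium.

6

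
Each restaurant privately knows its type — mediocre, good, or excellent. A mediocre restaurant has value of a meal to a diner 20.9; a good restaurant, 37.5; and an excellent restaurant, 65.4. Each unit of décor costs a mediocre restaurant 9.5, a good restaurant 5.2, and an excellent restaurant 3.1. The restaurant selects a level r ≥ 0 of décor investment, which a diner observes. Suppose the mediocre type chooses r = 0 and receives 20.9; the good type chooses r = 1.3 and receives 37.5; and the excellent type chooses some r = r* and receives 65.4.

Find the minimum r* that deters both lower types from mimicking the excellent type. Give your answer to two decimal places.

Mediocre type (on-path payoff 20.9) won't mimic when 20.9 ≥ 65.4 − 9.5·r*, i.e. r* ≥ 4.68.
Good type (on-path payoff 37.5 − 5.2×1.3 = 30.74) won't mimic when 30.74 ≥ 65.4 − 5.2·r*, i.e. r* ≥ 6.67.
Both must hold, so r* = max(4.68, 6.67) = 6.67. The good type's constraint binds.

6.67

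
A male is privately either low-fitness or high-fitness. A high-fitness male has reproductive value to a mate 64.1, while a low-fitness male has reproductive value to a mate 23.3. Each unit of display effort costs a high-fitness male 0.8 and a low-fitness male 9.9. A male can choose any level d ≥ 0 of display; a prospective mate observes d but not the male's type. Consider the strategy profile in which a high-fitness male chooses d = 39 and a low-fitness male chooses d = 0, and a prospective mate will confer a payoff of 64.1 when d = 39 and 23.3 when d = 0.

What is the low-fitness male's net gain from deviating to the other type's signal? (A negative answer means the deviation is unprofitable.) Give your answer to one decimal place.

Playing d = 0 the low-fitness male receives 23.3.
Deviating to d = 39 brings payment 64.1 at cost 9.9 × 39 = 386.1, netting -322.
Gain from deviating: -322 − 23.3 = -345.3.
The gain is negative, so the low-fitness type's incentive-compatibility constraint is satisfied.

-345.3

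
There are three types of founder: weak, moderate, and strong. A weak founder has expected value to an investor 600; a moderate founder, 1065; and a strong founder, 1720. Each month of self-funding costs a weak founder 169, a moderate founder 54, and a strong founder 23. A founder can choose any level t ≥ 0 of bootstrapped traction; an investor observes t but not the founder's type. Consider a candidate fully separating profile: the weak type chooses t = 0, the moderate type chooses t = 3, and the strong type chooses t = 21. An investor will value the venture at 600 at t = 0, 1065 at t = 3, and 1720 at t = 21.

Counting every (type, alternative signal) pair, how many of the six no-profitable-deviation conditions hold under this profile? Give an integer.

6

Moderate (own payoff 1065 − 54×3 = 903): to t=0 gives 600 → no gain ✓; to t=21 gives 1720 − 54×21 = 586 → no gain ✓.
Strong (own payoff 1720 − 23×21 = 1237): to t=0 gives 600 → no gain ✓; to t=3 gives 1065 − 23×3 = 996 → no gain ✓.
Weak (own payoff 600): to t=3 gives 1065 − 169×3 = 558 → no gain ✓; to t=21 gives 1720 − 169×21 = -1829 → no gain ✓.
6 of the 6 constraints hold; this profile is a separating equilibrium.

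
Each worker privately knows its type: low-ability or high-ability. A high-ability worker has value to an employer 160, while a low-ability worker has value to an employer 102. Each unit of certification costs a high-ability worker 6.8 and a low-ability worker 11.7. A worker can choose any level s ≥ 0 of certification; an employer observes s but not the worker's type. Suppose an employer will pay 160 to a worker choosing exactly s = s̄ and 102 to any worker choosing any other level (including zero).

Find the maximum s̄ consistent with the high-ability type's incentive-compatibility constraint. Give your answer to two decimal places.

Choosing s̄ yields the high-ability type 160 − 6.8·s̄; choosing zero yields 102.
The high-ability type is indifferent at 160 − 6.8·s̄ = 102, i.e. s̄ = (160 − 102) / 6.8 ≈ 8.53.
For any s̄ above 8.53 the high-ability type would rather pool at zero, so separation collapses.

8.53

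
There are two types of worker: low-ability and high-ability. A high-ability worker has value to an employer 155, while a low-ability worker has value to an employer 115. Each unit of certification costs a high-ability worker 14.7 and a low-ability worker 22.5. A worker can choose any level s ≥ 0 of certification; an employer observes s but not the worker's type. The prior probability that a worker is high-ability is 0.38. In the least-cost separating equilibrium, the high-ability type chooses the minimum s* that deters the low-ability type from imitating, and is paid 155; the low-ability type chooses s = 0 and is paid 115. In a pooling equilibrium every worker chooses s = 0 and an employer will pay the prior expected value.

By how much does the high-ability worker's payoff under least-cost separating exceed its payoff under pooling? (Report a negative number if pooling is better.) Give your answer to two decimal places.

-1.33

Least-cost separating signal: s* solves 115 = 155 − 22.5·s*, so s* = (155 − 115)/22.5 ≈ 1.7778.
High-ability type's separating payoff: 155 − 14.7 × s* = 155 − 14.7 × (155 − 115)/22.5 = 155 − 588/22.5 ≈ 128.8667.
Pooling payoff: 0.38 × 155 + 0.62 × 115 = 130.2.
Difference: 128.8667 − 130.2 = -1.3333, i.e. -1.33 to two decimal places.
The high-ability type would prefer the pooling outcome.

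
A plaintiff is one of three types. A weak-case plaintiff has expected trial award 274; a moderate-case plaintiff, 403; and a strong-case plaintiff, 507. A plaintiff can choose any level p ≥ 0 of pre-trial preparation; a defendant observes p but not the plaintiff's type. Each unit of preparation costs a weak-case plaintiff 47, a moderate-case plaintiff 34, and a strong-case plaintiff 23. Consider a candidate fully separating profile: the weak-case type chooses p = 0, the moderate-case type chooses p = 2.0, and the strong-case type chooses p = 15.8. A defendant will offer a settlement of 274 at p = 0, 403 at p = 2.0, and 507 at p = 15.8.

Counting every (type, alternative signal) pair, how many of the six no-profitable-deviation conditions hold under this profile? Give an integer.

Strong-case (own payoff 507 − 23×15.8 = 143.6): to p=0 gives 274 → profitable ✗; to p=2.0 gives 403 − 23×2.0 = 357 → profitable ✗.
Weak-case (own payoff 274): to p=2.0 gives 403 − 47×2.0 = 309 → profitable ✗; to p=15.8 gives 507 − 47×15.8 = -235.6 → no gain ✓.
Moderate-case (own payoff 403 − 34×2.0 = 335): to p=0 gives 274 → no gain ✓; to p=15.8 gives 507 − 34×15.8 = -30.2 → no gain ✓.
3 of the 6 constraints hold; not an equilibrium.

3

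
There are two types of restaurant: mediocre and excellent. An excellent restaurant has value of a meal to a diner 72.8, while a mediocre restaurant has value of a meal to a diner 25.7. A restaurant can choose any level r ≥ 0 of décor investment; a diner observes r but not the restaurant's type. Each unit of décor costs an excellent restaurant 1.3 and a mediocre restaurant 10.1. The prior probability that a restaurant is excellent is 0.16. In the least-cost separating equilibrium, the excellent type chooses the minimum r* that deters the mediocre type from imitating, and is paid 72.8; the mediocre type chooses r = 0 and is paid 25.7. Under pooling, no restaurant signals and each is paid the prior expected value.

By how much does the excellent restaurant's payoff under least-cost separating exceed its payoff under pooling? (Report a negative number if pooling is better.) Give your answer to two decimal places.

33.50

Least-cost separating signal: r* solves 25.7 = 72.8 − 10.1·r*, so r* = (72.8 − 25.7)/10.1 ≈ 4.6634.
Excellent type's separating payoff: 72.8 − 1.3 × r* = 72.8 − 1.3 × (72.8 − 25.7)/10.1 = 72.8 − 61.23/10.1 ≈ 66.7376.
Pooling payoff: 0.16 × 72.8 + 0.84 × 25.7 = 33.236.
Difference: 66.7376 − 33.236 = 33.5016, i.e. 33.50 to two decimal places.
The excellent type prefers to separate.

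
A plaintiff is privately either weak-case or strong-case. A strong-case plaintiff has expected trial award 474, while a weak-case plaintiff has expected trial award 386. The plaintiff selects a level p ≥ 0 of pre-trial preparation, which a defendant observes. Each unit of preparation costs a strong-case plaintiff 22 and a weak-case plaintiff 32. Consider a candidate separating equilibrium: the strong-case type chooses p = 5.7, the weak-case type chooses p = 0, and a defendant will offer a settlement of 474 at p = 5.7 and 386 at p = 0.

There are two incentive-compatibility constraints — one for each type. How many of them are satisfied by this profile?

Weak-case type: stay at 0 → 386; mimic → 474 − 32 × 5.7 = 291.6. IC holds (386 ≥ 291.6).
Strong-case type: signal → 474 − 22 × 5.7 = 348.6; deviate to 0 → 386. IC fails (348.6 < 386).
1 of 2 constraints hold, so this profile is not an equilibrium.

1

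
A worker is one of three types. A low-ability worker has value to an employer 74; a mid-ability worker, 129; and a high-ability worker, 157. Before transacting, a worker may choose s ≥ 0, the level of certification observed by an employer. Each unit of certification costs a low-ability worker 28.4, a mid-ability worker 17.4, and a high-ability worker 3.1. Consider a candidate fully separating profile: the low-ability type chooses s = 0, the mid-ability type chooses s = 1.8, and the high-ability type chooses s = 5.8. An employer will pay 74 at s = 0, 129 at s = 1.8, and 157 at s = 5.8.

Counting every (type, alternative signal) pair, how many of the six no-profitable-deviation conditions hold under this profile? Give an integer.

5

High-ability (own payoff 157 − 3.1×5.8 = 139.02): to s=0 gives 74 → no gain ✓; to s=1.8 gives 129 − 3.1×1.8 = 123.42 → no gain ✓.
Mid-ability (own payoff 129 − 17.4×1.8 = 97.68): to s=0 gives 74 → no gain ✓; to s=5.8 gives 157 − 17.4×5.8 = 56.08 → no gain ✓.
Low-ability (own payoff 74): to s=1.8 gives 129 − 28.4×1.8 = 77.88 → profitable ✗; to s=5.8 gives 157 − 28.4×5.8 = -7.72 → no gain ✓.
5 of the 6 constraints hold; not an equilibrium.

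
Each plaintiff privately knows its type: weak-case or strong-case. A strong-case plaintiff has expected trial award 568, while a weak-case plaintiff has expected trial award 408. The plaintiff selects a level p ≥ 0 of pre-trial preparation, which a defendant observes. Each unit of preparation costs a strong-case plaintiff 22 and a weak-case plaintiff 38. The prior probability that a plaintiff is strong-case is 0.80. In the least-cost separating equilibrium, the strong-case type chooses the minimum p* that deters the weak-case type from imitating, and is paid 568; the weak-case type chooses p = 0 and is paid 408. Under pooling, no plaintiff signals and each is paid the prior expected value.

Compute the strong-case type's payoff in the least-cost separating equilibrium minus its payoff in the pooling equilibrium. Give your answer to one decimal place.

Least-cost separating signal: p* solves 408 = 568 − 38·p*, so p* = (568 − 408)/38 ≈ 4.2105.
Strong-case type's separating payoff: 568 − 22 × p* = 568 − 22 × (568 − 408)/38 = 568 − 3520/38 ≈ 475.368.
Pooling payoff: 0.80 × 568 + 0.20 × 408 = 536.
Difference: 475.368 − 536 = -60.632, i.e. -60.6 to one decimal place.
The strong-case type would prefer the pooling outcome.

-60.6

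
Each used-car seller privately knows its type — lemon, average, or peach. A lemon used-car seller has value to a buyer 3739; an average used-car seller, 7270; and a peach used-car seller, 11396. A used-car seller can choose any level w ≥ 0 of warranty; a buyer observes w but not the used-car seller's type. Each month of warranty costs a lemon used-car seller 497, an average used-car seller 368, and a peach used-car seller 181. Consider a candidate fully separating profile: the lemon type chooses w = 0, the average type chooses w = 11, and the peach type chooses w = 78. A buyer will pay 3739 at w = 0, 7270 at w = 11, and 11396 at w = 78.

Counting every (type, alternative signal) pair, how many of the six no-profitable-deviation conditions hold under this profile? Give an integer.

3

Lemon (own payoff 3739): to w=11 gives 7270 − 497×11 = 1803 → no gain ✓; to w=78 gives 11396 − 497×78 = -27370 → no gain ✓.
Average (own payoff 7270 − 368×11 = 3222): to w=0 gives 3739 → profitable ✗; to w=78 gives 11396 − 368×78 = -17308 → no gain ✓.
Peach (own payoff 11396 − 181×78 = -2722): to w=0 gives 3739 → profitable ✗; to w=11 gives 7270 − 181×11 = 5279 → profitable ✗.
3 of the 6 constraints hold; not an equilibrium.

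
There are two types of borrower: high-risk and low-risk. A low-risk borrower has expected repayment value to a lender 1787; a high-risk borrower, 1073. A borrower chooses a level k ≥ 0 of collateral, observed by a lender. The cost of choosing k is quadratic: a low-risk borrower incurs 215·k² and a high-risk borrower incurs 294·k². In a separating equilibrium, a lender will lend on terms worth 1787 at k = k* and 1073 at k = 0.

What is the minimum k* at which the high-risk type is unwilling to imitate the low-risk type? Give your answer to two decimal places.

1.56

The high-risk type at k = 0 receives 1073; imitating at k* yields 1787 − 294·k*².
Indifference: 1073 = 1787 − 294·k*², so k*² = (1787 − 1073) / 294 ≈ 2.4286.
k* = √2.4286 ≈ 1.56.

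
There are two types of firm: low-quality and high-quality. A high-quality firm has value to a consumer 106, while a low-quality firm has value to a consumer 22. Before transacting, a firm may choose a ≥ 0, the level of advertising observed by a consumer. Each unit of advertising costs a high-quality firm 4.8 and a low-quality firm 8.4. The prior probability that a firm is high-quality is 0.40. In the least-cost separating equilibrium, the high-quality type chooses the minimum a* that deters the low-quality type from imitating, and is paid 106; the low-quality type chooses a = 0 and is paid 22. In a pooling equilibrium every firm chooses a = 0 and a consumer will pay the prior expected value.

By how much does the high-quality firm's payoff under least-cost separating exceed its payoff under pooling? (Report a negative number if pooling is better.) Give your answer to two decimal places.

Least-cost separating signal: a* solves 22 = 106 − 8.4·a*, so a* = (106 − 22)/8.4 = 10.
High-quality type's separating payoff: 106 − 4.8 × a* = 106 − 4.8 × (106 − 22)/8.4 = 106 − 403.2/8.4 = 58.
Pooling payoff: 0.40 × 106 + 0.60 × 22 = 55.6.
Difference: 58 − 55.6 = 2.40.
The high-quality type prefers to separate.

2.40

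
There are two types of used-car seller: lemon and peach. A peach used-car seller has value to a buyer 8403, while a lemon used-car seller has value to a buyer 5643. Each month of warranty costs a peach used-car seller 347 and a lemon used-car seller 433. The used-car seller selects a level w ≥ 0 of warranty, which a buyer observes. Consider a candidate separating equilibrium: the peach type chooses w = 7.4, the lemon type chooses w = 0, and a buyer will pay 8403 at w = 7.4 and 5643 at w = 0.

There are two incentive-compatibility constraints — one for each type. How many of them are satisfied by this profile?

2

Lemon type: stay at 0 → 5643; mimic → 8403 − 433 × 7.4 = 5198.8. IC holds (5643 ≥ 5198.8).
Peach type: signal → 8403 − 347 × 7.4 = 5835.2; deviate to 0 → 5643. IC holds (5835.2 ≥ 5643).
2 of 2 constraints hold, so this is a separating equilibrium.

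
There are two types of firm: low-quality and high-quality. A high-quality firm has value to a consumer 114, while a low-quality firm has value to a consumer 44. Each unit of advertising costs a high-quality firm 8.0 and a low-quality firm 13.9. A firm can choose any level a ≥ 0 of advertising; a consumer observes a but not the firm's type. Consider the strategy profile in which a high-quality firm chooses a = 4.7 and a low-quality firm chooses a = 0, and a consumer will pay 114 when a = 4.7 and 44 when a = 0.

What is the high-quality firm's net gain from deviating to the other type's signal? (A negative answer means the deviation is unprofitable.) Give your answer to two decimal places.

Playing a = 4.7 the high-quality firm receives 114 − 8.0 × 4.7 = 76.4.
Deviating to a = 0 yields 44 instead.
Gain from deviating: 44 − 76.4 = -32.40.
The gain is negative, so the high-quality type's incentive-compatibility constraint is satisfied.

-32.40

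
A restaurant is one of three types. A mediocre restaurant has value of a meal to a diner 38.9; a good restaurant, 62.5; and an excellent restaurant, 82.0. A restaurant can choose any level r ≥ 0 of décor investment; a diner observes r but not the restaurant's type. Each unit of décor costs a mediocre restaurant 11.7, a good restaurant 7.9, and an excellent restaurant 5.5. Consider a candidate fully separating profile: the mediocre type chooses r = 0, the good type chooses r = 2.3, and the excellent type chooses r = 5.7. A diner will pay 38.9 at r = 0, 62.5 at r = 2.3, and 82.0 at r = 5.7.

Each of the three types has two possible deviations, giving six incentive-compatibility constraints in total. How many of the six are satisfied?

6

Excellent (own payoff 82.0 − 5.5×5.7 = 50.65): to r=0 gives 38.9 → no gain ✓; to r=2.3 gives 62.5 − 5.5×2.3 = 49.85 → no gain ✓.
Good (own payoff 62.5 − 7.9×2.3 = 44.33): to r=0 gives 38.9 → no gain ✓; to r=5.7 gives 82.0 − 7.9×5.7 = 36.97 → no gain ✓.
Mediocre (own payoff 38.9): to r=2.3 gives 62.5 − 11.7×2.3 = 35.59 → no gain ✓; to r=5.7 gives 82.0 − 11.7×5.7 = 15.31 → no gain ✓.
6 of the 6 constraints hold; this profile is a separating equilibrium.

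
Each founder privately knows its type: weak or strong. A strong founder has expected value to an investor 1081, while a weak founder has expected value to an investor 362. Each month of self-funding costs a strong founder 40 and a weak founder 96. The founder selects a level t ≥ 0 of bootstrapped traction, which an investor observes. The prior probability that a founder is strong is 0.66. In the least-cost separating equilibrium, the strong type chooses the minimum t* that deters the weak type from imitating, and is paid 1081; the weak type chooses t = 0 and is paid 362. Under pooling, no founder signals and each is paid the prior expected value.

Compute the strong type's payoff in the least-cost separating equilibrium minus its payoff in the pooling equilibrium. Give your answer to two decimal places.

-55.12

Least-cost separating signal: t* solves 362 = 1081 − 96·t*, so t* = (1081 − 362)/96 ≈ 7.4896.
Strong type's separating payoff: 1081 − 40 × t* = 1081 − 40 × (1081 − 362)/96 = 1081 − 28760/96 ≈ 781.4167.
Pooling payoff: 0.66 × 1081 + 0.34 × 362 = 836.54.
Difference: 781.4167 − 836.54 = -55.1233, i.e. -55.12 to two decimal places.
The strong type would prefer the pooling outcome.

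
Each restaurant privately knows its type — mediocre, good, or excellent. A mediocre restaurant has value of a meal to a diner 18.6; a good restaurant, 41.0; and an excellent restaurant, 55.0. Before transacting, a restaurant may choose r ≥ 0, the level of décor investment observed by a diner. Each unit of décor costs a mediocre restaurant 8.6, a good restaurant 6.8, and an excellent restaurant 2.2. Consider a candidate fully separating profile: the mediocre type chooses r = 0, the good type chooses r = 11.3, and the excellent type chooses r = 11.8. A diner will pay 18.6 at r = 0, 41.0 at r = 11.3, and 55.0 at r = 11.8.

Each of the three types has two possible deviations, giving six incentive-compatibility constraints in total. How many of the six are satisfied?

4

Good (own payoff 41.0 − 6.8×11.3 = -35.84): to r=0 gives 18.6 → profitable ✗; to r=11.8 gives 55.0 − 6.8×11.8 = -25.24 → profitable ✗.
Excellent (own payoff 55.0 − 2.2×11.8 = 29.04): to r=0 gives 18.6 → no gain ✓; to r=11.3 gives 41.0 − 2.2×11.3 = 16.14 → no gain ✓.
Mediocre (own payoff 18.6): to r=11.3 gives 41.0 − 8.6×11.3 = -56.18 → no gain ✓; to r=11.8 gives 55.0 − 8.6×11.8 = -46.48 → no gain ✓.
4 of the 6 constraints hold; not an equilibrium.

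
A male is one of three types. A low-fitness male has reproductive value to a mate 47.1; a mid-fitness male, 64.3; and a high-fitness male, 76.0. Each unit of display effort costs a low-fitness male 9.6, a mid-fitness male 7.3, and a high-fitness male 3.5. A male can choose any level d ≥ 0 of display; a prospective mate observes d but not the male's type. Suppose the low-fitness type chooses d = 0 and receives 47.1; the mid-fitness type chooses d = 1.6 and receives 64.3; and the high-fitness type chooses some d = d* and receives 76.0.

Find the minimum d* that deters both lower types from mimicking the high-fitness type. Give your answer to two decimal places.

3.20

Low-fitness type (on-path payoff 47.1) won't mimic when 47.1 ≥ 76.0 − 9.6·d*, i.e. d* ≥ 3.01.
Mid-fitness type (on-path payoff 64.3 − 7.3×1.6 = 52.62) won't mimic when 52.62 ≥ 76.0 − 7.3·d*, i.e. d* ≥ 3.20.
Both must hold, so d* = max(3.01, 3.20) = 3.20. The mid-fitness type's constraint binds.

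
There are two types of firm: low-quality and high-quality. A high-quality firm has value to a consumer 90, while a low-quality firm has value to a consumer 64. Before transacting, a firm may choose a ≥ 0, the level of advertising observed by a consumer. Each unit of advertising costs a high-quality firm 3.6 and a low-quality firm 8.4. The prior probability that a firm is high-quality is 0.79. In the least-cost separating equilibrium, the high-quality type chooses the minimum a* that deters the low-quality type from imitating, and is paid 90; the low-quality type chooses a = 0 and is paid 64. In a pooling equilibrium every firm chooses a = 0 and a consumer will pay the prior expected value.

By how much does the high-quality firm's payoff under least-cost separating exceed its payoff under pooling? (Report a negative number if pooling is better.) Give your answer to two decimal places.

-5.68

Least-cost separating signal: a* solves 64 = 90 − 8.4·a*, so a* = (90 − 64)/8.4 ≈ 3.0952.
High-quality type's separating payoff: 90 − 3.6 × a* = 90 − 3.6 × (90 − 64)/8.4 = 90 − 93.6/8.4 ≈ 78.8571.
Pooling payoff: 0.79 × 90 + 0.21 × 64 = 84.54.
Difference: 78.8571 − 84.54 = -5.6829, i.e. -5.68 to two decimal places.
The high-quality type would prefer the pooling outcome.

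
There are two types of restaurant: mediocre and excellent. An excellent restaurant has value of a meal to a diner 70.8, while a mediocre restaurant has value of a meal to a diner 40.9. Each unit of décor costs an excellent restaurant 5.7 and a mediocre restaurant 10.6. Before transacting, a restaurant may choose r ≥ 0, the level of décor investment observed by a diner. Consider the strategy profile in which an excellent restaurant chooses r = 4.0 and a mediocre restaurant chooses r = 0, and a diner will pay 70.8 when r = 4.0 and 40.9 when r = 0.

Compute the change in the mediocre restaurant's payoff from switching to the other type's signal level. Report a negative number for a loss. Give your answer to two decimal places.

Playing r = 0 the mediocre restaurant receives 40.9.
Deviating to r = 4.0 brings payment 70.8 at cost 10.6 × 4.0 = 42.4, netting 28.4.
Gain from deviating: 28.4 − 40.9 = -12.50.
The gain is negative, so the mediocre type's incentive-compatibility constraint is satisfied.

-12.50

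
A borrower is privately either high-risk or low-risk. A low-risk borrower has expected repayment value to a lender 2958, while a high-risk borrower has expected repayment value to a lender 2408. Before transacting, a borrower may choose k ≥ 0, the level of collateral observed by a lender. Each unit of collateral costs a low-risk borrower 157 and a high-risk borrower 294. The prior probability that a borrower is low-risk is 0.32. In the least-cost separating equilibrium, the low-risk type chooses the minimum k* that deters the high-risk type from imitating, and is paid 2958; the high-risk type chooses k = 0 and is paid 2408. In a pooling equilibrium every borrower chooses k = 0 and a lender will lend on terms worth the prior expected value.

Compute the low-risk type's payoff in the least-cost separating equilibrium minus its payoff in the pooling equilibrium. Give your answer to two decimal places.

80.29

Least-cost separating signal: k* solves 2408 = 2958 − 294·k*, so k* = (2958 − 2408)/294 ≈ 1.8707.
Low-risk type's separating payoff: 2958 − 157 × k* = 2958 − 157 × (2958 − 2408)/294 = 2958 − 86350/294 ≈ 2664.2925.
Pooling payoff: 0.32 × 2958 + 0.68 × 2408 = 2584.
Difference: 2664.2925 − 2584 = 80.2925, i.e. 80.29 to two decimal places.
The low-risk type prefers to separate.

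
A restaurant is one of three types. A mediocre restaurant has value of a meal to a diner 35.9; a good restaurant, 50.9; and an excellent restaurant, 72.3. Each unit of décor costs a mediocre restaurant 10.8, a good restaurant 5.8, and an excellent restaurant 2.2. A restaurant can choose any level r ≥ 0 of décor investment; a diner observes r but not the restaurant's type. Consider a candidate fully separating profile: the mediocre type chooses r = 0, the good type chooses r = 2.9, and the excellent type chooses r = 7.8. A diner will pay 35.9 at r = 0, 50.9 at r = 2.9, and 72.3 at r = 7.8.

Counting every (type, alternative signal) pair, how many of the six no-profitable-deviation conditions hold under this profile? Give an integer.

Excellent (own payoff 72.3 − 2.2×7.8 = 55.14): to r=0 gives 35.9 → no gain ✓; to r=2.9 gives 50.9 − 2.2×2.9 = 44.52 → no gain ✓.
Mediocre (own payoff 35.9): to r=2.9 gives 50.9 − 10.8×2.9 = 19.58 → no gain ✓; to r=7.8 gives 72.3 − 10.8×7.8 = -11.94 → no gain ✓.
Good (own payoff 50.9 − 5.8×2.9 = 34.08): to r=0 gives 35.9 → profitable ✗; to r=7.8 gives 72.3 − 5.8×7.8 = 27.06 → no gain ✓.
5 of the 6 constraints hold; not an equilibrium.

5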